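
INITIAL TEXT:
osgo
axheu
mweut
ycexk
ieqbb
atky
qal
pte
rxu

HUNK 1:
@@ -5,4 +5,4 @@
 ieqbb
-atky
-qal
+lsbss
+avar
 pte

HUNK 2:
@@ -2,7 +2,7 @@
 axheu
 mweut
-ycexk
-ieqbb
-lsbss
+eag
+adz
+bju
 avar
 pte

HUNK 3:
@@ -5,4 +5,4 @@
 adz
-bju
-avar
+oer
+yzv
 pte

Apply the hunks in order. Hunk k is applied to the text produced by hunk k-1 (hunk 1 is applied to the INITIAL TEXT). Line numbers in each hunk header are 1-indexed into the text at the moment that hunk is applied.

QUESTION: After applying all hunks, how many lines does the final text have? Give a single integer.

Hunk 1: at line 5 remove [atky,qal] add [lsbss,avar] -> 9 lines: osgo axheu mweut ycexk ieqbb lsbss avar pte rxu
Hunk 2: at line 2 remove [ycexk,ieqbb,lsbss] add [eag,adz,bju] -> 9 lines: osgo axheu mweut eag adz bju avar pte rxu
Hunk 3: at line 5 remove [bju,avar] add [oer,yzv] -> 9 lines: osgo axheu mweut eag adz oer yzv pte rxu
Final line count: 9

Answer: 9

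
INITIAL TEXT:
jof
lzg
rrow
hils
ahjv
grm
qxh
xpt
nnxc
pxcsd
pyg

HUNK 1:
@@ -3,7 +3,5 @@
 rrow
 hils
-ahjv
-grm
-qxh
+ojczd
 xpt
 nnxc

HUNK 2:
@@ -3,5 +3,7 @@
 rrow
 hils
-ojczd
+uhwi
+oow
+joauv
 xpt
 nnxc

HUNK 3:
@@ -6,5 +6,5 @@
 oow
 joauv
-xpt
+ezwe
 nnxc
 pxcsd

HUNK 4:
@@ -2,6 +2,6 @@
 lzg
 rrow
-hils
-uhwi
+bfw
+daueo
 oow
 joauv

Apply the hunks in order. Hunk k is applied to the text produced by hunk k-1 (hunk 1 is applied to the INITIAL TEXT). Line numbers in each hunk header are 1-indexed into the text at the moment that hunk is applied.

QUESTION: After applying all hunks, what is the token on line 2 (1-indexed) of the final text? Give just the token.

Answer: lzg

Derivation:
Hunk 1: at line 3 remove [ahjv,grm,qxh] add [ojczd] -> 9 lines: jof lzg rrow hils ojczd xpt nnxc pxcsd pyg
Hunk 2: at line 3 remove [ojczd] add [uhwi,oow,joauv] -> 11 lines: jof lzg rrow hils uhwi oow joauv xpt nnxc pxcsd pyg
Hunk 3: at line 6 remove [xpt] add [ezwe] -> 11 lines: jof lzg rrow hils uhwi oow joauv ezwe nnxc pxcsd pyg
Hunk 4: at line 2 remove [hils,uhwi] add [bfw,daueo] -> 11 lines: jof lzg rrow bfw daueo oow joauv ezwe nnxc pxcsd pyg
Final line 2: lzg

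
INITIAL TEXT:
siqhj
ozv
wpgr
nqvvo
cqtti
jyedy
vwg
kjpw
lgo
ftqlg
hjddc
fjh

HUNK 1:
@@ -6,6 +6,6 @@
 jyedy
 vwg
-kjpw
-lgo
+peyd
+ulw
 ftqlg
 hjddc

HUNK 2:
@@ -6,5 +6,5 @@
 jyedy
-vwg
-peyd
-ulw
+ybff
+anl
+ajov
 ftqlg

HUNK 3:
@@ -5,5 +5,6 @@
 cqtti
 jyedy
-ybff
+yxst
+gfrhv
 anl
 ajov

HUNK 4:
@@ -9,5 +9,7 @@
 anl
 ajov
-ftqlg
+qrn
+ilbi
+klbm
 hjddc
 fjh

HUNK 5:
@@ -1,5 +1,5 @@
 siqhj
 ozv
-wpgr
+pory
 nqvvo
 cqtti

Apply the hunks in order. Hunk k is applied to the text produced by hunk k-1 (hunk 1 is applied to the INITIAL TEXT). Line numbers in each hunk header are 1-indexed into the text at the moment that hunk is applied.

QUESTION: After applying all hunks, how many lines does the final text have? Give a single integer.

Hunk 1: at line 6 remove [kjpw,lgo] add [peyd,ulw] -> 12 lines: siqhj ozv wpgr nqvvo cqtti jyedy vwg peyd ulw ftqlg hjddc fjh
Hunk 2: at line 6 remove [vwg,peyd,ulw] add [ybff,anl,ajov] -> 12 lines: siqhj ozv wpgr nqvvo cqtti jyedy ybff anl ajov ftqlg hjddc fjh
Hunk 3: at line 5 remove [ybff] add [yxst,gfrhv] -> 13 lines: siqhj ozv wpgr nqvvo cqtti jyedy yxst gfrhv anl ajov ftqlg hjddc fjh
Hunk 4: at line 9 remove [ftqlg] add [qrn,ilbi,klbm] -> 15 lines: siqhj ozv wpgr nqvvo cqtti jyedy yxst gfrhv anl ajov qrn ilbi klbm hjddc fjh
Hunk 5: at line 1 remove [wpgr] add [pory] -> 15 lines: siqhj ozv pory nqvvo cqtti jyedy yxst gfrhv anl ajov qrn ilbi klbm hjddc fjh
Final line count: 15

Answer: 15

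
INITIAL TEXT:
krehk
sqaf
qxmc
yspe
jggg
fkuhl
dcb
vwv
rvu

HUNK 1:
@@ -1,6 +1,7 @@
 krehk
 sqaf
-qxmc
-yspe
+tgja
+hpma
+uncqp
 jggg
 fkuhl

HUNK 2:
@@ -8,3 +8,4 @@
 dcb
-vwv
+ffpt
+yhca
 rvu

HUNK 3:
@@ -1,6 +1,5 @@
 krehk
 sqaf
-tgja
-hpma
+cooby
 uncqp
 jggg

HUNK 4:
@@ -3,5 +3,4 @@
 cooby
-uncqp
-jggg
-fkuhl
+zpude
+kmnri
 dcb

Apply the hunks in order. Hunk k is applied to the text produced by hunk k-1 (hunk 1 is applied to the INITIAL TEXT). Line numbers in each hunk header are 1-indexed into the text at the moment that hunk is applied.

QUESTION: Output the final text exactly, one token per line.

Hunk 1: at line 1 remove [qxmc,yspe] add [tgja,hpma,uncqp] -> 10 lines: krehk sqaf tgja hpma uncqp jggg fkuhl dcb vwv rvu
Hunk 2: at line 8 remove [vwv] add [ffpt,yhca] -> 11 lines: krehk sqaf tgja hpma uncqp jggg fkuhl dcb ffpt yhca rvu
Hunk 3: at line 1 remove [tgja,hpma] add [cooby] -> 10 lines: krehk sqaf cooby uncqp jggg fkuhl dcb ffpt yhca rvu
Hunk 4: at line 3 remove [uncqp,jggg,fkuhl] add [zpude,kmnri] -> 9 lines: krehk sqaf cooby zpude kmnri dcb ffpt yhca rvu

Answer: krehk
sqaf
cooby
zpude
kmnri
dcb
ffpt
yhca
rvu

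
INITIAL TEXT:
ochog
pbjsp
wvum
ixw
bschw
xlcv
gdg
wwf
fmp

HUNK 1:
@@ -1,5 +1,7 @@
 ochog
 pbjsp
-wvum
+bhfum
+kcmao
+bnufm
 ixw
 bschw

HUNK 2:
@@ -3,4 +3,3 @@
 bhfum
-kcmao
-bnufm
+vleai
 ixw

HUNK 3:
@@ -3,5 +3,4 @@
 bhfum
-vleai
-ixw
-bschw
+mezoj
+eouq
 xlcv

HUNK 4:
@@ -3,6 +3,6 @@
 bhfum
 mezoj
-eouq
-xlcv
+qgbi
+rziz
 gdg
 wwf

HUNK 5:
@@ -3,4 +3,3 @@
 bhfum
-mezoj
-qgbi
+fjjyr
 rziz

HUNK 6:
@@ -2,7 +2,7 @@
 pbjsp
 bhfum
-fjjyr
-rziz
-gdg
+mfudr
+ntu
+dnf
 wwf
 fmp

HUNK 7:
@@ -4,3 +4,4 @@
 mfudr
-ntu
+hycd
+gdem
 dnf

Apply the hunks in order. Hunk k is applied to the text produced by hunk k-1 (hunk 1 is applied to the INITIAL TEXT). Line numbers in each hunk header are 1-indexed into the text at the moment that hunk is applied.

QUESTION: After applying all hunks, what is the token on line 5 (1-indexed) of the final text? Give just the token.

Answer: hycd

Derivation:
Hunk 1: at line 1 remove [wvum] add [bhfum,kcmao,bnufm] -> 11 lines: ochog pbjsp bhfum kcmao bnufm ixw bschw xlcv gdg wwf fmp
Hunk 2: at line 3 remove [kcmao,bnufm] add [vleai] -> 10 lines: ochog pbjsp bhfum vleai ixw bschw xlcv gdg wwf fmp
Hunk 3: at line 3 remove [vleai,ixw,bschw] add [mezoj,eouq] -> 9 lines: ochog pbjsp bhfum mezoj eouq xlcv gdg wwf fmp
Hunk 4: at line 3 remove [eouq,xlcv] add [qgbi,rziz] -> 9 lines: ochog pbjsp bhfum mezoj qgbi rziz gdg wwf fmp
Hunk 5: at line 3 remove [mezoj,qgbi] add [fjjyr] -> 8 lines: ochog pbjsp bhfum fjjyr rziz gdg wwf fmp
Hunk 6: at line 2 remove [fjjyr,rziz,gdg] add [mfudr,ntu,dnf] -> 8 lines: ochog pbjsp bhfum mfudr ntu dnf wwf fmp
Hunk 7: at line 4 remove [ntu] add [hycd,gdem] -> 9 lines: ochog pbjsp bhfum mfudr hycd gdem dnf wwf fmp
Final line 5: hycd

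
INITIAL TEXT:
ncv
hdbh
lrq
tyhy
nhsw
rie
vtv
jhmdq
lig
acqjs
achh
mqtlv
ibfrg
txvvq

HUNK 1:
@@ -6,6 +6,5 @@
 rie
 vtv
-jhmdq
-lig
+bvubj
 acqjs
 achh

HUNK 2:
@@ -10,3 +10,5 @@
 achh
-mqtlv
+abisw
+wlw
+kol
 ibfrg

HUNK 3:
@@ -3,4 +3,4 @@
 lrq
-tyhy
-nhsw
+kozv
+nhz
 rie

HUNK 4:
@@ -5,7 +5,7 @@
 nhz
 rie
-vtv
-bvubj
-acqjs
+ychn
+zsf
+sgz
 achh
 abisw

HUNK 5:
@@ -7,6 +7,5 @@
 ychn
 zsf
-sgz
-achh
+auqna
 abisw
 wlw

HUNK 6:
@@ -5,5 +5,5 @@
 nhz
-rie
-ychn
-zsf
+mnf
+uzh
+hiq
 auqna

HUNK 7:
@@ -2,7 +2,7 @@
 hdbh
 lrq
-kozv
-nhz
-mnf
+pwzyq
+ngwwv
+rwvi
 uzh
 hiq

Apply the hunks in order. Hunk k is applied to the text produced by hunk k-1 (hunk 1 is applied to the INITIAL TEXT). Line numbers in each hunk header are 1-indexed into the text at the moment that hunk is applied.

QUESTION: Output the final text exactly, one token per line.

Hunk 1: at line 6 remove [jhmdq,lig] add [bvubj] -> 13 lines: ncv hdbh lrq tyhy nhsw rie vtv bvubj acqjs achh mqtlv ibfrg txvvq
Hunk 2: at line 10 remove [mqtlv] add [abisw,wlw,kol] -> 15 lines: ncv hdbh lrq tyhy nhsw rie vtv bvubj acqjs achh abisw wlw kol ibfrg txvvq
Hunk 3: at line 3 remove [tyhy,nhsw] add [kozv,nhz] -> 15 lines: ncv hdbh lrq kozv nhz rie vtv bvubj acqjs achh abisw wlw kol ibfrg txvvq
Hunk 4: at line 5 remove [vtv,bvubj,acqjs] add [ychn,zsf,sgz] -> 15 lines: ncv hdbh lrq kozv nhz rie ychn zsf sgz achh abisw wlw kol ibfrg txvvq
Hunk 5: at line 7 remove [sgz,achh] add [auqna] -> 14 lines: ncv hdbh lrq kozv nhz rie ychn zsf auqna abisw wlw kol ibfrg txvvq
Hunk 6: at line 5 remove [rie,ychn,zsf] add [mnf,uzh,hiq] -> 14 lines: ncv hdbh lrq kozv nhz mnf uzh hiq auqna abisw wlw kol ibfrg txvvq
Hunk 7: at line 2 remove [kozv,nhz,mnf] add [pwzyq,ngwwv,rwvi] -> 14 lines: ncv hdbh lrq pwzyq ngwwv rwvi uzh hiq auqna abisw wlw kol ibfrg txvvq

Answer: ncv
hdbh
lrq
pwzyq
ngwwv
rwvi
uzh
hiq
auqna
abisw
wlw
kol
ibfrg
txvvq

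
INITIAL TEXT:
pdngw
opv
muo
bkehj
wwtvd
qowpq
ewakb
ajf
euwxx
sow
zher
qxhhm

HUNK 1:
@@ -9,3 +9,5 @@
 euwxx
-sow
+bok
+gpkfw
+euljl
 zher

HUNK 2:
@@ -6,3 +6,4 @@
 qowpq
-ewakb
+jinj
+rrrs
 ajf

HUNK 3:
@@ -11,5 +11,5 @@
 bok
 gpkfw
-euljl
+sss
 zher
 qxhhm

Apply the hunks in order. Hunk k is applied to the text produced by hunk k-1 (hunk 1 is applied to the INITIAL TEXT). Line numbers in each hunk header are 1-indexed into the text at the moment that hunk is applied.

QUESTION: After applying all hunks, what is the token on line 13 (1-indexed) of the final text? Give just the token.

Hunk 1: at line 9 remove [sow] add [bok,gpkfw,euljl] -> 14 lines: pdngw opv muo bkehj wwtvd qowpq ewakb ajf euwxx bok gpkfw euljl zher qxhhm
Hunk 2: at line 6 remove [ewakb] add [jinj,rrrs] -> 15 lines: pdngw opv muo bkehj wwtvd qowpq jinj rrrs ajf euwxx bok gpkfw euljl zher qxhhm
Hunk 3: at line 11 remove [euljl] add [sss] -> 15 lines: pdngw opv muo bkehj wwtvd qowpq jinj rrrs ajf euwxx bok gpkfw sss zher qxhhm
Final line 13: sss

Answer: sss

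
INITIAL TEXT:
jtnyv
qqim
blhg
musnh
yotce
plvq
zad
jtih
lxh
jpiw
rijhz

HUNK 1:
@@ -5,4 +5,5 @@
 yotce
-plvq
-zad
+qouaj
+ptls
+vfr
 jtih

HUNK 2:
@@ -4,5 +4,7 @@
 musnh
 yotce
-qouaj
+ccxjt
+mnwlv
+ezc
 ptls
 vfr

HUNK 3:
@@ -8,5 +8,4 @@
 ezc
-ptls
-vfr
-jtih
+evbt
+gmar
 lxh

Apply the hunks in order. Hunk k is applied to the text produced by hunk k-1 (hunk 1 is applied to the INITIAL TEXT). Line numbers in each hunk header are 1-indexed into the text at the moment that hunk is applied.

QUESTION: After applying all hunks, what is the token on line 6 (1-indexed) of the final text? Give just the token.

Answer: ccxjt

Derivation:
Hunk 1: at line 5 remove [plvq,zad] add [qouaj,ptls,vfr] -> 12 lines: jtnyv qqim blhg musnh yotce qouaj ptls vfr jtih lxh jpiw rijhz
Hunk 2: at line 4 remove [qouaj] add [ccxjt,mnwlv,ezc] -> 14 lines: jtnyv qqim blhg musnh yotce ccxjt mnwlv ezc ptls vfr jtih lxh jpiw rijhz
Hunk 3: at line 8 remove [ptls,vfr,jtih] add [evbt,gmar] -> 13 lines: jtnyv qqim blhg musnh yotce ccxjt mnwlv ezc evbt gmar lxh jpiw rijhz
Final line 6: ccxjt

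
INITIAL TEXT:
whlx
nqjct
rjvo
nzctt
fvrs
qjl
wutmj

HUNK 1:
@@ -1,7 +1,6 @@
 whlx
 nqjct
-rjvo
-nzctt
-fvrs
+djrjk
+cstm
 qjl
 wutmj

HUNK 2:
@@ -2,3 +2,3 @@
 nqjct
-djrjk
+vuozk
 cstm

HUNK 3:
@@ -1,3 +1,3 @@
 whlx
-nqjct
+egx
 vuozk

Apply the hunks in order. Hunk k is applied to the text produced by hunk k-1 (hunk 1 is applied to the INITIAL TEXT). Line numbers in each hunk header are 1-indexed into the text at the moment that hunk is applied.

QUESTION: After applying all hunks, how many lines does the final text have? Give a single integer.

Answer: 6

Derivation:
Hunk 1: at line 1 remove [rjvo,nzctt,fvrs] add [djrjk,cstm] -> 6 lines: whlx nqjct djrjk cstm qjl wutmj
Hunk 2: at line 2 remove [djrjk] add [vuozk] -> 6 lines: whlx nqjct vuozk cstm qjl wutmj
Hunk 3: at line 1 remove [nqjct] add [egx] -> 6 lines: whlx egx vuozk cstm qjl wutmj
Final line count: 6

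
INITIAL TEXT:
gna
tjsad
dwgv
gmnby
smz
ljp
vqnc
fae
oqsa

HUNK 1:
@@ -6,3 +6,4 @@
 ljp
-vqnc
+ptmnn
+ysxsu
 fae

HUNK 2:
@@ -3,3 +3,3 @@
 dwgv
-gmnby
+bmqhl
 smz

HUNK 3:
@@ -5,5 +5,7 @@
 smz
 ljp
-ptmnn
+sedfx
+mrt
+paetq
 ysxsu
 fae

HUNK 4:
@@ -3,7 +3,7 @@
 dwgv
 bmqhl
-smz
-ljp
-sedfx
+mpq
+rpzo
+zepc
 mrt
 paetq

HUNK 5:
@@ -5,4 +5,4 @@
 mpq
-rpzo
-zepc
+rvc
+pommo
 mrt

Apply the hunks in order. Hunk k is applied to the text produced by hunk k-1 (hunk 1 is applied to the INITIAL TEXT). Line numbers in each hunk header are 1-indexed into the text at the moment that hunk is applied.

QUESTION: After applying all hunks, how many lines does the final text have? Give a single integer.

Hunk 1: at line 6 remove [vqnc] add [ptmnn,ysxsu] -> 10 lines: gna tjsad dwgv gmnby smz ljp ptmnn ysxsu fae oqsa
Hunk 2: at line 3 remove [gmnby] add [bmqhl] -> 10 lines: gna tjsad dwgv bmqhl smz ljp ptmnn ysxsu fae oqsa
Hunk 3: at line 5 remove [ptmnn] add [sedfx,mrt,paetq] -> 12 lines: gna tjsad dwgv bmqhl smz ljp sedfx mrt paetq ysxsu fae oqsa
Hunk 4: at line 3 remove [smz,ljp,sedfx] add [mpq,rpzo,zepc] -> 12 lines: gna tjsad dwgv bmqhl mpq rpzo zepc mrt paetq ysxsu fae oqsa
Hunk 5: at line 5 remove [rpzo,zepc] add [rvc,pommo] -> 12 lines: gna tjsad dwgv bmqhl mpq rvc pommo mrt paetq ysxsu fae oqsa
Final line count: 12

Answer: 12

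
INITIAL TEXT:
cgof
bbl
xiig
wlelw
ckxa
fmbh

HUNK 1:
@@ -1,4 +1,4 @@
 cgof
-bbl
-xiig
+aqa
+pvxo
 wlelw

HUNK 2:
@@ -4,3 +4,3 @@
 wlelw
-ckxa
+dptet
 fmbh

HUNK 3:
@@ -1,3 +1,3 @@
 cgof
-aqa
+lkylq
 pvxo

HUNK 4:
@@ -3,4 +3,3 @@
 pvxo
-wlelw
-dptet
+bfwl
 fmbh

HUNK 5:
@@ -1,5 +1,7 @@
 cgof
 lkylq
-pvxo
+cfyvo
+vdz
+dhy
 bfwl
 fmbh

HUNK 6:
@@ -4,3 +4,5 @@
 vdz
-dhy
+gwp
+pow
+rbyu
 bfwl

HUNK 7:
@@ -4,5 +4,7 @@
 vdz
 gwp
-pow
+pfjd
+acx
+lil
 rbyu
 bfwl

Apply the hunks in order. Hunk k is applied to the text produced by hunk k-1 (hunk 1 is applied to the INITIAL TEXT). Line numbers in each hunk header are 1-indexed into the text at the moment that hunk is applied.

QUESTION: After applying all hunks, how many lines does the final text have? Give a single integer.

Answer: 11

Derivation:
Hunk 1: at line 1 remove [bbl,xiig] add [aqa,pvxo] -> 6 lines: cgof aqa pvxo wlelw ckxa fmbh
Hunk 2: at line 4 remove [ckxa] add [dptet] -> 6 lines: cgof aqa pvxo wlelw dptet fmbh
Hunk 3: at line 1 remove [aqa] add [lkylq] -> 6 lines: cgof lkylq pvxo wlelw dptet fmbh
Hunk 4: at line 3 remove [wlelw,dptet] add [bfwl] -> 5 lines: cgof lkylq pvxo bfwl fmbh
Hunk 5: at line 1 remove [pvxo] add [cfyvo,vdz,dhy] -> 7 lines: cgof lkylq cfyvo vdz dhy bfwl fmbh
Hunk 6: at line 4 remove [dhy] add [gwp,pow,rbyu] -> 9 lines: cgof lkylq cfyvo vdz gwp pow rbyu bfwl fmbh
Hunk 7: at line 4 remove [pow] add [pfjd,acx,lil] -> 11 lines: cgof lkylq cfyvo vdz gwp pfjd acx lil rbyu bfwl fmbh
Final line count: 11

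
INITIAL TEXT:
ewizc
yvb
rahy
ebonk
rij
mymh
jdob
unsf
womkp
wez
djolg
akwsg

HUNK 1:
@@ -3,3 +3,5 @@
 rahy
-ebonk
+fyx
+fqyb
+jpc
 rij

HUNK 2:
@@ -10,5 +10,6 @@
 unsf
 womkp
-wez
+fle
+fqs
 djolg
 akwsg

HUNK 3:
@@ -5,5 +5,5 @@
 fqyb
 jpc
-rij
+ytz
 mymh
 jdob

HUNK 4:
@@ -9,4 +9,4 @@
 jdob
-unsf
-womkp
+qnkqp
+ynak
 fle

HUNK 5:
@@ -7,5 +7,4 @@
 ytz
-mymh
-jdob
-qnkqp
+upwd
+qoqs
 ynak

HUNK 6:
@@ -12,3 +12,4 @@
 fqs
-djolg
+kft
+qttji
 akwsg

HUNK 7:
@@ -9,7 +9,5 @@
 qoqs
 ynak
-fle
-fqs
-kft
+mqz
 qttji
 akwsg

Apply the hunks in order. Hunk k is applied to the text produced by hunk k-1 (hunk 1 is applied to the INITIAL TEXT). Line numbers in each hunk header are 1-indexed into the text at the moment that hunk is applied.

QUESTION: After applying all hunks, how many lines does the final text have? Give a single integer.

Answer: 13

Derivation:
Hunk 1: at line 3 remove [ebonk] add [fyx,fqyb,jpc] -> 14 lines: ewizc yvb rahy fyx fqyb jpc rij mymh jdob unsf womkp wez djolg akwsg
Hunk 2: at line 10 remove [wez] add [fle,fqs] -> 15 lines: ewizc yvb rahy fyx fqyb jpc rij mymh jdob unsf womkp fle fqs djolg akwsg
Hunk 3: at line 5 remove [rij] add [ytz] -> 15 lines: ewizc yvb rahy fyx fqyb jpc ytz mymh jdob unsf womkp fle fqs djolg akwsg
Hunk 4: at line 9 remove [unsf,womkp] add [qnkqp,ynak] -> 15 lines: ewizc yvb rahy fyx fqyb jpc ytz mymh jdob qnkqp ynak fle fqs djolg akwsg
Hunk 5: at line 7 remove [mymh,jdob,qnkqp] add [upwd,qoqs] -> 14 lines: ewizc yvb rahy fyx fqyb jpc ytz upwd qoqs ynak fle fqs djolg akwsg
Hunk 6: at line 12 remove [djolg] add [kft,qttji] -> 15 lines: ewizc yvb rahy fyx fqyb jpc ytz upwd qoqs ynak fle fqs kft qttji akwsg
Hunk 7: at line 9 remove [fle,fqs,kft] add [mqz] -> 13 lines: ewizc yvb rahy fyx fqyb jpc ytz upwd qoqs ynak mqz qttji akwsg
Final line count: 13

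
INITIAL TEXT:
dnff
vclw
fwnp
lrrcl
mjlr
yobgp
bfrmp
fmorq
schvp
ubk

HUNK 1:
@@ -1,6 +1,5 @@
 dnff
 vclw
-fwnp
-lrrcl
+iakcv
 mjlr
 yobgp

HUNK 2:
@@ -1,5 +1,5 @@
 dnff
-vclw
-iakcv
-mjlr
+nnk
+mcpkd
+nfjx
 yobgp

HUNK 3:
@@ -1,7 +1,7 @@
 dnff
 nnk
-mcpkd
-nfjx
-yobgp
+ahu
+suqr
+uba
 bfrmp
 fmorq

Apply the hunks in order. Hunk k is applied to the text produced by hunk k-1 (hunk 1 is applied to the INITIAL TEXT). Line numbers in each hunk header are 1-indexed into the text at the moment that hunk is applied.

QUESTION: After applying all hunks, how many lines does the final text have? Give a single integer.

Hunk 1: at line 1 remove [fwnp,lrrcl] add [iakcv] -> 9 lines: dnff vclw iakcv mjlr yobgp bfrmp fmorq schvp ubk
Hunk 2: at line 1 remove [vclw,iakcv,mjlr] add [nnk,mcpkd,nfjx] -> 9 lines: dnff nnk mcpkd nfjx yobgp bfrmp fmorq schvp ubk
Hunk 3: at line 1 remove [mcpkd,nfjx,yobgp] add [ahu,suqr,uba] -> 9 lines: dnff nnk ahu suqr uba bfrmp fmorq schvp ubk
Final line count: 9

Answer: 9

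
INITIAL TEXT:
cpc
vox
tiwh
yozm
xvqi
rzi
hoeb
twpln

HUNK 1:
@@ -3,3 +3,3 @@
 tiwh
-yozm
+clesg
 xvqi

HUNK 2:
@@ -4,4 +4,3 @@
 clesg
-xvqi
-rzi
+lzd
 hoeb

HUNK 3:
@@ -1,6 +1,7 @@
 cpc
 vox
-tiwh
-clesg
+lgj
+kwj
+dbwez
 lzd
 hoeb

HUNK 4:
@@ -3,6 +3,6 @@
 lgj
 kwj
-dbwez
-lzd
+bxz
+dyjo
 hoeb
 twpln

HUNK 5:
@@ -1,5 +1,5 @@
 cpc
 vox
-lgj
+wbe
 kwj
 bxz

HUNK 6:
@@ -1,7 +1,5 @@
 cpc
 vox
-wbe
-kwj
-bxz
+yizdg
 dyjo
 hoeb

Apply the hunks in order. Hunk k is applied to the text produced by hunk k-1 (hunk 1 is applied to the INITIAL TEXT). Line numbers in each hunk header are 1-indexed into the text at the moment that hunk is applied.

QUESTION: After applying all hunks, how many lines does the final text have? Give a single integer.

Answer: 6

Derivation:
Hunk 1: at line 3 remove [yozm] add [clesg] -> 8 lines: cpc vox tiwh clesg xvqi rzi hoeb twpln
Hunk 2: at line 4 remove [xvqi,rzi] add [lzd] -> 7 lines: cpc vox tiwh clesg lzd hoeb twpln
Hunk 3: at line 1 remove [tiwh,clesg] add [lgj,kwj,dbwez] -> 8 lines: cpc vox lgj kwj dbwez lzd hoeb twpln
Hunk 4: at line 3 remove [dbwez,lzd] add [bxz,dyjo] -> 8 lines: cpc vox lgj kwj bxz dyjo hoeb twpln
Hunk 5: at line 1 remove [lgj] add [wbe] -> 8 lines: cpc vox wbe kwj bxz dyjo hoeb twpln
Hunk 6: at line 1 remove [wbe,kwj,bxz] add [yizdg] -> 6 lines: cpc vox yizdg dyjo hoeb twpln
Final line count: 6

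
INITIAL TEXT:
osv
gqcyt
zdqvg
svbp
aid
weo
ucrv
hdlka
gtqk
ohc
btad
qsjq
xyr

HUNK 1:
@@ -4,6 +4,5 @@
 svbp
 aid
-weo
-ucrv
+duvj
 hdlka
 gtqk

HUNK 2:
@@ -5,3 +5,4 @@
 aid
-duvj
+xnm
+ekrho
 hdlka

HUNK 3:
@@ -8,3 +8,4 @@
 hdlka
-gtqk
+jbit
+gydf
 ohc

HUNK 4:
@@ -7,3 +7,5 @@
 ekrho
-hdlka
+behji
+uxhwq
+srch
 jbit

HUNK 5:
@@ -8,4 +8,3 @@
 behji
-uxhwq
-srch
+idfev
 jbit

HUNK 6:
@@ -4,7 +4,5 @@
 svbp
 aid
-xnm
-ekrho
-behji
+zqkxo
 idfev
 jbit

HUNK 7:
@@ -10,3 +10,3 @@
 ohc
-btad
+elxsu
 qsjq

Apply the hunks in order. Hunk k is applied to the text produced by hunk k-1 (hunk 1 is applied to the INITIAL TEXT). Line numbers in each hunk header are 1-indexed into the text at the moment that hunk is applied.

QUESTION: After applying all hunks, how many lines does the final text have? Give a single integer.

Answer: 13

Derivation:
Hunk 1: at line 4 remove [weo,ucrv] add [duvj] -> 12 lines: osv gqcyt zdqvg svbp aid duvj hdlka gtqk ohc btad qsjq xyr
Hunk 2: at line 5 remove [duvj] add [xnm,ekrho] -> 13 lines: osv gqcyt zdqvg svbp aid xnm ekrho hdlka gtqk ohc btad qsjq xyr
Hunk 3: at line 8 remove [gtqk] add [jbit,gydf] -> 14 lines: osv gqcyt zdqvg svbp aid xnm ekrho hdlka jbit gydf ohc btad qsjq xyr
Hunk 4: at line 7 remove [hdlka] add [behji,uxhwq,srch] -> 16 lines: osv gqcyt zdqvg svbp aid xnm ekrho behji uxhwq srch jbit gydf ohc btad qsjq xyr
Hunk 5: at line 8 remove [uxhwq,srch] add [idfev] -> 15 lines: osv gqcyt zdqvg svbp aid xnm ekrho behji idfev jbit gydf ohc btad qsjq xyr
Hunk 6: at line 4 remove [xnm,ekrho,behji] add [zqkxo] -> 13 lines: osv gqcyt zdqvg svbp aid zqkxo idfev jbit gydf ohc btad qsjq xyr
Hunk 7: at line 10 remove [btad] add [elxsu] -> 13 lines: osv gqcyt zdqvg svbp aid zqkxo idfev jbit gydf ohc elxsu qsjq xyr
Final line count: 13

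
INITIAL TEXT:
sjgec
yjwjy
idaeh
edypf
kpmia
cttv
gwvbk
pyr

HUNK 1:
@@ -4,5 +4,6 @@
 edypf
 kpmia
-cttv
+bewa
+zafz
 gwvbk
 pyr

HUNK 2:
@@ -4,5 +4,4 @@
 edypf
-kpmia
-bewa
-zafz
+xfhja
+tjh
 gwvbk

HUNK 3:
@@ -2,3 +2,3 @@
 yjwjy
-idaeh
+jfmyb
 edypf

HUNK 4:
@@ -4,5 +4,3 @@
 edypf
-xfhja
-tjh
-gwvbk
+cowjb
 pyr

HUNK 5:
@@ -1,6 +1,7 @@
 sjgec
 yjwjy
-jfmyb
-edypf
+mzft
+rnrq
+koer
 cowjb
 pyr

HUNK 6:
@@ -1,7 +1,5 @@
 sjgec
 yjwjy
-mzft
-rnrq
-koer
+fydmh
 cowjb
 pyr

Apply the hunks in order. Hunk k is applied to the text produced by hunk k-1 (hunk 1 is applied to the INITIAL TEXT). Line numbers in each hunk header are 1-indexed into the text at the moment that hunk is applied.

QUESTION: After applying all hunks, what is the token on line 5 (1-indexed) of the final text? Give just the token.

Hunk 1: at line 4 remove [cttv] add [bewa,zafz] -> 9 lines: sjgec yjwjy idaeh edypf kpmia bewa zafz gwvbk pyr
Hunk 2: at line 4 remove [kpmia,bewa,zafz] add [xfhja,tjh] -> 8 lines: sjgec yjwjy idaeh edypf xfhja tjh gwvbk pyr
Hunk 3: at line 2 remove [idaeh] add [jfmyb] -> 8 lines: sjgec yjwjy jfmyb edypf xfhja tjh gwvbk pyr
Hunk 4: at line 4 remove [xfhja,tjh,gwvbk] add [cowjb] -> 6 lines: sjgec yjwjy jfmyb edypf cowjb pyr
Hunk 5: at line 1 remove [jfmyb,edypf] add [mzft,rnrq,koer] -> 7 lines: sjgec yjwjy mzft rnrq koer cowjb pyr
Hunk 6: at line 1 remove [mzft,rnrq,koer] add [fydmh] -> 5 lines: sjgec yjwjy fydmh cowjb pyr
Final line 5: pyr

Answer: pyr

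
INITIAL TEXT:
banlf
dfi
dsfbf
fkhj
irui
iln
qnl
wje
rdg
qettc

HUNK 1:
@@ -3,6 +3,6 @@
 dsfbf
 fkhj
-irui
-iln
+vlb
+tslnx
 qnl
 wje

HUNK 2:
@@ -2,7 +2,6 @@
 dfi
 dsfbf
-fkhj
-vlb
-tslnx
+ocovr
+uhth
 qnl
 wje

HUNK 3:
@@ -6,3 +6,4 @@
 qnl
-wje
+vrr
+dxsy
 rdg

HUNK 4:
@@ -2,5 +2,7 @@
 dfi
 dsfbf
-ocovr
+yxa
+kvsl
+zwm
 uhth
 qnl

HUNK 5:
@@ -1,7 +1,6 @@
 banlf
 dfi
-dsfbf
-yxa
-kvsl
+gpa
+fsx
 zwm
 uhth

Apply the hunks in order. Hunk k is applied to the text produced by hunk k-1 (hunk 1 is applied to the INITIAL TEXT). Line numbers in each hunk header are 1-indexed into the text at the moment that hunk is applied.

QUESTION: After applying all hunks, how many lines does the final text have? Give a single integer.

Hunk 1: at line 3 remove [irui,iln] add [vlb,tslnx] -> 10 lines: banlf dfi dsfbf fkhj vlb tslnx qnl wje rdg qettc
Hunk 2: at line 2 remove [fkhj,vlb,tslnx] add [ocovr,uhth] -> 9 lines: banlf dfi dsfbf ocovr uhth qnl wje rdg qettc
Hunk 3: at line 6 remove [wje] add [vrr,dxsy] -> 10 lines: banlf dfi dsfbf ocovr uhth qnl vrr dxsy rdg qettc
Hunk 4: at line 2 remove [ocovr] add [yxa,kvsl,zwm] -> 12 lines: banlf dfi dsfbf yxa kvsl zwm uhth qnl vrr dxsy rdg qettc
Hunk 5: at line 1 remove [dsfbf,yxa,kvsl] add [gpa,fsx] -> 11 lines: banlf dfi gpa fsx zwm uhth qnl vrr dxsy rdg qettc
Final line count: 11

Answer: 11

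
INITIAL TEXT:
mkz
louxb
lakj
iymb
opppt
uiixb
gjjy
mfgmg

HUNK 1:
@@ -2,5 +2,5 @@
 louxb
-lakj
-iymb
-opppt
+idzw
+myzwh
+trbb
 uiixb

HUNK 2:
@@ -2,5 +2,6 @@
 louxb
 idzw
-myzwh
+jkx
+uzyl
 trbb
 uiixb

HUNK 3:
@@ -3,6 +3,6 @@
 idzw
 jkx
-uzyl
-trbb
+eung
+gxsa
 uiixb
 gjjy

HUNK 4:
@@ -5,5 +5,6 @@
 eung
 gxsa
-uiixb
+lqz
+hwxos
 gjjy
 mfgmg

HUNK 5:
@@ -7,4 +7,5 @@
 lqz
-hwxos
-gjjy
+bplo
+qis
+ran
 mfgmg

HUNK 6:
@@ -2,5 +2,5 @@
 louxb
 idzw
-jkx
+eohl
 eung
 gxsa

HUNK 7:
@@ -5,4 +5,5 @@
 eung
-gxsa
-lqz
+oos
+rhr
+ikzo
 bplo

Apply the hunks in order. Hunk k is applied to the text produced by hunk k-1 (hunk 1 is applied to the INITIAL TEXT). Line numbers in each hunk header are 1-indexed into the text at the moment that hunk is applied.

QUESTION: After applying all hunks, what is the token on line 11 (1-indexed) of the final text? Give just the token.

Hunk 1: at line 2 remove [lakj,iymb,opppt] add [idzw,myzwh,trbb] -> 8 lines: mkz louxb idzw myzwh trbb uiixb gjjy mfgmg
Hunk 2: at line 2 remove [myzwh] add [jkx,uzyl] -> 9 lines: mkz louxb idzw jkx uzyl trbb uiixb gjjy mfgmg
Hunk 3: at line 3 remove [uzyl,trbb] add [eung,gxsa] -> 9 lines: mkz louxb idzw jkx eung gxsa uiixb gjjy mfgmg
Hunk 4: at line 5 remove [uiixb] add [lqz,hwxos] -> 10 lines: mkz louxb idzw jkx eung gxsa lqz hwxos gjjy mfgmg
Hunk 5: at line 7 remove [hwxos,gjjy] add [bplo,qis,ran] -> 11 lines: mkz louxb idzw jkx eung gxsa lqz bplo qis ran mfgmg
Hunk 6: at line 2 remove [jkx] add [eohl] -> 11 lines: mkz louxb idzw eohl eung gxsa lqz bplo qis ran mfgmg
Hunk 7: at line 5 remove [gxsa,lqz] add [oos,rhr,ikzo] -> 12 lines: mkz louxb idzw eohl eung oos rhr ikzo bplo qis ran mfgmg
Final line 11: ran

Answer: ran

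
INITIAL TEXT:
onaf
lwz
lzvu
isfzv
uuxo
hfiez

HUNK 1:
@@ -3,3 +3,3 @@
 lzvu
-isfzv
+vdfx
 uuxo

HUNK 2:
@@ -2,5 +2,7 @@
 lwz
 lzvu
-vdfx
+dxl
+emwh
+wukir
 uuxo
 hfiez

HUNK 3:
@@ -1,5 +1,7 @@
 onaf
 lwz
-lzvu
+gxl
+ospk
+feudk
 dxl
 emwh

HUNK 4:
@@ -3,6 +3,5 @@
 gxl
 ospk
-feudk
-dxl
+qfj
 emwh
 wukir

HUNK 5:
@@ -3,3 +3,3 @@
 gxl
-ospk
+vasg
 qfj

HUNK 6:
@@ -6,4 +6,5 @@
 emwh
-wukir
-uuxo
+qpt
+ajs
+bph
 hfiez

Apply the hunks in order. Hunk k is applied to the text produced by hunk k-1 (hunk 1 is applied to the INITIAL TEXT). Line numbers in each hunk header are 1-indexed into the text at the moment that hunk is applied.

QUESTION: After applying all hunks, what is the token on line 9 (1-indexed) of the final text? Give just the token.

Answer: bph

Derivation:
Hunk 1: at line 3 remove [isfzv] add [vdfx] -> 6 lines: onaf lwz lzvu vdfx uuxo hfiez
Hunk 2: at line 2 remove [vdfx] add [dxl,emwh,wukir] -> 8 lines: onaf lwz lzvu dxl emwh wukir uuxo hfiez
Hunk 3: at line 1 remove [lzvu] add [gxl,ospk,feudk] -> 10 lines: onaf lwz gxl ospk feudk dxl emwh wukir uuxo hfiez
Hunk 4: at line 3 remove [feudk,dxl] add [qfj] -> 9 lines: onaf lwz gxl ospk qfj emwh wukir uuxo hfiez
Hunk 5: at line 3 remove [ospk] add [vasg] -> 9 lines: onaf lwz gxl vasg qfj emwh wukir uuxo hfiez
Hunk 6: at line 6 remove [wukir,uuxo] add [qpt,ajs,bph] -> 10 lines: onaf lwz gxl vasg qfj emwh qpt ajs bph hfiez
Final line 9: bph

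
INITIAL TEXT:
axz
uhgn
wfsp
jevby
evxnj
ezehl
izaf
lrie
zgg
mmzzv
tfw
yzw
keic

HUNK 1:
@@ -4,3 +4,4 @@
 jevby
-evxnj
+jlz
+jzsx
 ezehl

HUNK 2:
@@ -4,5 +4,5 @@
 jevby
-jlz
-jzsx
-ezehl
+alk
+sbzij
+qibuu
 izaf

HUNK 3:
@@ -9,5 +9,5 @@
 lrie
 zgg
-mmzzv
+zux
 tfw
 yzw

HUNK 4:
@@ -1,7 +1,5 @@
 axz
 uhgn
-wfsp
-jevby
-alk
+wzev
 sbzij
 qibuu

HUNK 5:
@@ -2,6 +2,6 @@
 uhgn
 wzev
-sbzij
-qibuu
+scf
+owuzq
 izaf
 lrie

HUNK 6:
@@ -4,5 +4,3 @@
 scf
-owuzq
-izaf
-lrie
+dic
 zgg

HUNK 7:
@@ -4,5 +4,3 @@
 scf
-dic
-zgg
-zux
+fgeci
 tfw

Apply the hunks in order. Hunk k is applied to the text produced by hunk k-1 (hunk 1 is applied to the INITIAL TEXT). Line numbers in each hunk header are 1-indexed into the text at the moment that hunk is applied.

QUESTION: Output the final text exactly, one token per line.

Answer: axz
uhgn
wzev
scf
fgeci
tfw
yzw
keic

Derivation:
Hunk 1: at line 4 remove [evxnj] add [jlz,jzsx] -> 14 lines: axz uhgn wfsp jevby jlz jzsx ezehl izaf lrie zgg mmzzv tfw yzw keic
Hunk 2: at line 4 remove [jlz,jzsx,ezehl] add [alk,sbzij,qibuu] -> 14 lines: axz uhgn wfsp jevby alk sbzij qibuu izaf lrie zgg mmzzv tfw yzw keic
Hunk 3: at line 9 remove [mmzzv] add [zux] -> 14 lines: axz uhgn wfsp jevby alk sbzij qibuu izaf lrie zgg zux tfw yzw keic
Hunk 4: at line 1 remove [wfsp,jevby,alk] add [wzev] -> 12 lines: axz uhgn wzev sbzij qibuu izaf lrie zgg zux tfw yzw keic
Hunk 5: at line 2 remove [sbzij,qibuu] add [scf,owuzq] -> 12 lines: axz uhgn wzev scf owuzq izaf lrie zgg zux tfw yzw keic
Hunk 6: at line 4 remove [owuzq,izaf,lrie] add [dic] -> 10 lines: axz uhgn wzev scf dic zgg zux tfw yzw keic
Hunk 7: at line 4 remove [dic,zgg,zux] add [fgeci] -> 8 lines: axz uhgn wzev scf fgeci tfw yzw keic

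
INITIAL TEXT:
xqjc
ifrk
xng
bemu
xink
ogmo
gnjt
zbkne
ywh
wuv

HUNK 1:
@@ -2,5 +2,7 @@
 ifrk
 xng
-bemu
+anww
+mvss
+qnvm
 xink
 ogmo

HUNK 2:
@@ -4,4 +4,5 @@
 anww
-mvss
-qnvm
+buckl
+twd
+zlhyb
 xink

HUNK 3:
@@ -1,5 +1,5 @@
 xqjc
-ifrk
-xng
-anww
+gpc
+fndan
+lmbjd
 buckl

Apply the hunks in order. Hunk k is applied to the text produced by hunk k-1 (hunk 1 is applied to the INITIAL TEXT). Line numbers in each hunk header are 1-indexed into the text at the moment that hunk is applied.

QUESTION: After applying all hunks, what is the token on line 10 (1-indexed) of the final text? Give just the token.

Hunk 1: at line 2 remove [bemu] add [anww,mvss,qnvm] -> 12 lines: xqjc ifrk xng anww mvss qnvm xink ogmo gnjt zbkne ywh wuv
Hunk 2: at line 4 remove [mvss,qnvm] add [buckl,twd,zlhyb] -> 13 lines: xqjc ifrk xng anww buckl twd zlhyb xink ogmo gnjt zbkne ywh wuv
Hunk 3: at line 1 remove [ifrk,xng,anww] add [gpc,fndan,lmbjd] -> 13 lines: xqjc gpc fndan lmbjd buckl twd zlhyb xink ogmo gnjt zbkne ywh wuv
Final line 10: gnjt

Answer: gnjt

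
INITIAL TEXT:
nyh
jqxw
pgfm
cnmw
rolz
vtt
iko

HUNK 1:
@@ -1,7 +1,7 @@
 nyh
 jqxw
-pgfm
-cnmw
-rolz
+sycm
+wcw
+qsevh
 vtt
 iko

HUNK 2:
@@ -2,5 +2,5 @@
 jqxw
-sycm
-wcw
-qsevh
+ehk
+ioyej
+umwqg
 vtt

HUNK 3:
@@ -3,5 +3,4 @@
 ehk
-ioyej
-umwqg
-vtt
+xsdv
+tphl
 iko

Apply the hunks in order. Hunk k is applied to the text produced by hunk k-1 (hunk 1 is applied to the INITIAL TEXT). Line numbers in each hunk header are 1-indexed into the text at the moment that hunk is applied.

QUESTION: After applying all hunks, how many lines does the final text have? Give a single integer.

Hunk 1: at line 1 remove [pgfm,cnmw,rolz] add [sycm,wcw,qsevh] -> 7 lines: nyh jqxw sycm wcw qsevh vtt iko
Hunk 2: at line 2 remove [sycm,wcw,qsevh] add [ehk,ioyej,umwqg] -> 7 lines: nyh jqxw ehk ioyej umwqg vtt iko
Hunk 3: at line 3 remove [ioyej,umwqg,vtt] add [xsdv,tphl] -> 6 lines: nyh jqxw ehk xsdv tphl iko
Final line count: 6

Answer: 6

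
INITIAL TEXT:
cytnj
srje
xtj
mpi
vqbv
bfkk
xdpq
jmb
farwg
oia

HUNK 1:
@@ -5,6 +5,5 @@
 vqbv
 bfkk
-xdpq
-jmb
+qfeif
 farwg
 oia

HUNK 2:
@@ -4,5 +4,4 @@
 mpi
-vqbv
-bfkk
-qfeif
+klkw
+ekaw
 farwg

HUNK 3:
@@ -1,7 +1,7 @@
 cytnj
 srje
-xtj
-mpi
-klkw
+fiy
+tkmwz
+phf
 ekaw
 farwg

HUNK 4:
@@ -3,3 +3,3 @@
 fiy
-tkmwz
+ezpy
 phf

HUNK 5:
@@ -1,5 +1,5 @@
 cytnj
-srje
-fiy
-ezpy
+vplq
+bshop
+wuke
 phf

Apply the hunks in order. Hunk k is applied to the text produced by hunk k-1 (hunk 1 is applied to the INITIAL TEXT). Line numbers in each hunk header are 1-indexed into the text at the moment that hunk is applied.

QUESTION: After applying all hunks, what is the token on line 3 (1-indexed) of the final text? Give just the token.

Answer: bshop

Derivation:
Hunk 1: at line 5 remove [xdpq,jmb] add [qfeif] -> 9 lines: cytnj srje xtj mpi vqbv bfkk qfeif farwg oia
Hunk 2: at line 4 remove [vqbv,bfkk,qfeif] add [klkw,ekaw] -> 8 lines: cytnj srje xtj mpi klkw ekaw farwg oia
Hunk 3: at line 1 remove [xtj,mpi,klkw] add [fiy,tkmwz,phf] -> 8 lines: cytnj srje fiy tkmwz phf ekaw farwg oia
Hunk 4: at line 3 remove [tkmwz] add [ezpy] -> 8 lines: cytnj srje fiy ezpy phf ekaw farwg oia
Hunk 5: at line 1 remove [srje,fiy,ezpy] add [vplq,bshop,wuke] -> 8 lines: cytnj vplq bshop wuke phf ekaw farwg oia
Final line 3: bshop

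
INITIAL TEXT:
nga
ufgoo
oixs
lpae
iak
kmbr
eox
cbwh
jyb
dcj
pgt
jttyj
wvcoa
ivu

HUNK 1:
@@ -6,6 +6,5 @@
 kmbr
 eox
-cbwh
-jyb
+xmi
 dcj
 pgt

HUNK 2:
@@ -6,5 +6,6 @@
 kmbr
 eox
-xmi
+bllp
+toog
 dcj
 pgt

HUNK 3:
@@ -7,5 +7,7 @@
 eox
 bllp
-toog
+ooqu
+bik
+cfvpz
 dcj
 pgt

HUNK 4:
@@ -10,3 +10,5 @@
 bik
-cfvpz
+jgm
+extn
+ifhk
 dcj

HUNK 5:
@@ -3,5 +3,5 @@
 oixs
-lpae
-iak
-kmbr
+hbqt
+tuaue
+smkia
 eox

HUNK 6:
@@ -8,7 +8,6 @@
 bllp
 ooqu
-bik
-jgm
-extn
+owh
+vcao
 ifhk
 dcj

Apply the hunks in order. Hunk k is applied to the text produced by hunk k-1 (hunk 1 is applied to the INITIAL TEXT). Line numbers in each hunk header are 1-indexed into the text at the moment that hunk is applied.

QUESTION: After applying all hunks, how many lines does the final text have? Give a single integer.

Hunk 1: at line 6 remove [cbwh,jyb] add [xmi] -> 13 lines: nga ufgoo oixs lpae iak kmbr eox xmi dcj pgt jttyj wvcoa ivu
Hunk 2: at line 6 remove [xmi] add [bllp,toog] -> 14 lines: nga ufgoo oixs lpae iak kmbr eox bllp toog dcj pgt jttyj wvcoa ivu
Hunk 3: at line 7 remove [toog] add [ooqu,bik,cfvpz] -> 16 lines: nga ufgoo oixs lpae iak kmbr eox bllp ooqu bik cfvpz dcj pgt jttyj wvcoa ivu
Hunk 4: at line 10 remove [cfvpz] add [jgm,extn,ifhk] -> 18 lines: nga ufgoo oixs lpae iak kmbr eox bllp ooqu bik jgm extn ifhk dcj pgt jttyj wvcoa ivu
Hunk 5: at line 3 remove [lpae,iak,kmbr] add [hbqt,tuaue,smkia] -> 18 lines: nga ufgoo oixs hbqt tuaue smkia eox bllp ooqu bik jgm extn ifhk dcj pgt jttyj wvcoa ivu
Hunk 6: at line 8 remove [bik,jgm,extn] add [owh,vcao] -> 17 lines: nga ufgoo oixs hbqt tuaue smkia eox bllp ooqu owh vcao ifhk dcj pgt jttyj wvcoa ivu
Final line count: 17

Answer: 17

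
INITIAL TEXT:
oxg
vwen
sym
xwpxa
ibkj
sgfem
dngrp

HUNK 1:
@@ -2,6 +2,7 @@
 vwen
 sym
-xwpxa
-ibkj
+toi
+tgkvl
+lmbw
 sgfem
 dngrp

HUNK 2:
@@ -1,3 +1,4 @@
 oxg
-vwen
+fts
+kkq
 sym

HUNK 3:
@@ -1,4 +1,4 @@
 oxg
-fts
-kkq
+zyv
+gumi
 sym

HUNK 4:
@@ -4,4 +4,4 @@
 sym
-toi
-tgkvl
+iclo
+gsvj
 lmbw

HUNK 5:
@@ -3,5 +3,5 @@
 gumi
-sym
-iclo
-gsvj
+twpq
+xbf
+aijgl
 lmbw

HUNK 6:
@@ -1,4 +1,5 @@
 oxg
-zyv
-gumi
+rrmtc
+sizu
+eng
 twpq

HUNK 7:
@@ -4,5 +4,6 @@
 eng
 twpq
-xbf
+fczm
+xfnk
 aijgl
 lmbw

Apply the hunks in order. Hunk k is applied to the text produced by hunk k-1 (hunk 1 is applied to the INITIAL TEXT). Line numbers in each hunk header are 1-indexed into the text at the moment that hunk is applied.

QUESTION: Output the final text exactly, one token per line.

Hunk 1: at line 2 remove [xwpxa,ibkj] add [toi,tgkvl,lmbw] -> 8 lines: oxg vwen sym toi tgkvl lmbw sgfem dngrp
Hunk 2: at line 1 remove [vwen] add [fts,kkq] -> 9 lines: oxg fts kkq sym toi tgkvl lmbw sgfem dngrp
Hunk 3: at line 1 remove [fts,kkq] add [zyv,gumi] -> 9 lines: oxg zyv gumi sym toi tgkvl lmbw sgfem dngrp
Hunk 4: at line 4 remove [toi,tgkvl] add [iclo,gsvj] -> 9 lines: oxg zyv gumi sym iclo gsvj lmbw sgfem dngrp
Hunk 5: at line 3 remove [sym,iclo,gsvj] add [twpq,xbf,aijgl] -> 9 lines: oxg zyv gumi twpq xbf aijgl lmbw sgfem dngrp
Hunk 6: at line 1 remove [zyv,gumi] add [rrmtc,sizu,eng] -> 10 lines: oxg rrmtc sizu eng twpq xbf aijgl lmbw sgfem dngrp
Hunk 7: at line 4 remove [xbf] add [fczm,xfnk] -> 11 lines: oxg rrmtc sizu eng twpq fczm xfnk aijgl lmbw sgfem dngrp

Answer: oxg
rrmtc
sizu
eng
twpq
fczm
xfnk
aijgl
lmbw
sgfem
dngrp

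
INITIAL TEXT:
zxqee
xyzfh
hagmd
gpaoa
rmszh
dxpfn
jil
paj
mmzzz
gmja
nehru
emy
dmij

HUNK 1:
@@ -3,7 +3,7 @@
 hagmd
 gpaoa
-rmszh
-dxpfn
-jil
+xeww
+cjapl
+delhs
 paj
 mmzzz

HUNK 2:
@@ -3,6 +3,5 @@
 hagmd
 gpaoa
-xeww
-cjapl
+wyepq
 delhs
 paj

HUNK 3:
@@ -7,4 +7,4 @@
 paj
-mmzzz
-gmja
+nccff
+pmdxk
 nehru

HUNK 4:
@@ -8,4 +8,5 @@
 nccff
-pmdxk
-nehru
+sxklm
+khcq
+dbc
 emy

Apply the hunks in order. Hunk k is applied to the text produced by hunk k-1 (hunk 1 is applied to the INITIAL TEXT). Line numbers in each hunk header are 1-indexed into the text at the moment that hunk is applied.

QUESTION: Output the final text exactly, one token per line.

Hunk 1: at line 3 remove [rmszh,dxpfn,jil] add [xeww,cjapl,delhs] -> 13 lines: zxqee xyzfh hagmd gpaoa xeww cjapl delhs paj mmzzz gmja nehru emy dmij
Hunk 2: at line 3 remove [xeww,cjapl] add [wyepq] -> 12 lines: zxqee xyzfh hagmd gpaoa wyepq delhs paj mmzzz gmja nehru emy dmij
Hunk 3: at line 7 remove [mmzzz,gmja] add [nccff,pmdxk] -> 12 lines: zxqee xyzfh hagmd gpaoa wyepq delhs paj nccff pmdxk nehru emy dmij
Hunk 4: at line 8 remove [pmdxk,nehru] add [sxklm,khcq,dbc] -> 13 lines: zxqee xyzfh hagmd gpaoa wyepq delhs paj nccff sxklm khcq dbc emy dmij

Answer: zxqee
xyzfh
hagmd
gpaoa
wyepq
delhs
paj
nccff
sxklm
khcq
dbc
emy
dmij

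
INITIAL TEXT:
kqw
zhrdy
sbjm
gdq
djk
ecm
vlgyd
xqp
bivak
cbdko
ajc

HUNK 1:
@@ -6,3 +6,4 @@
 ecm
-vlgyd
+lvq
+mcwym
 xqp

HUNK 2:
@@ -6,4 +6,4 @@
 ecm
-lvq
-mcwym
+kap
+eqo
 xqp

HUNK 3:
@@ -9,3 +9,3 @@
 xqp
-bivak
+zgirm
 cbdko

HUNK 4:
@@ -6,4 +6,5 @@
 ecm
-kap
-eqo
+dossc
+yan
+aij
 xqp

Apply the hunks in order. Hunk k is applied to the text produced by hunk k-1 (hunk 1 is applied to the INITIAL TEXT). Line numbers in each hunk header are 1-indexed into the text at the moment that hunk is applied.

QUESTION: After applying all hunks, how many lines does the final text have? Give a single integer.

Hunk 1: at line 6 remove [vlgyd] add [lvq,mcwym] -> 12 lines: kqw zhrdy sbjm gdq djk ecm lvq mcwym xqp bivak cbdko ajc
Hunk 2: at line 6 remove [lvq,mcwym] add [kap,eqo] -> 12 lines: kqw zhrdy sbjm gdq djk ecm kap eqo xqp bivak cbdko ajc
Hunk 3: at line 9 remove [bivak] add [zgirm] -> 12 lines: kqw zhrdy sbjm gdq djk ecm kap eqo xqp zgirm cbdko ajc
Hunk 4: at line 6 remove [kap,eqo] add [dossc,yan,aij] -> 13 lines: kqw zhrdy sbjm gdq djk ecm dossc yan aij xqp zgirm cbdko ajc
Final line count: 13

Answer: 13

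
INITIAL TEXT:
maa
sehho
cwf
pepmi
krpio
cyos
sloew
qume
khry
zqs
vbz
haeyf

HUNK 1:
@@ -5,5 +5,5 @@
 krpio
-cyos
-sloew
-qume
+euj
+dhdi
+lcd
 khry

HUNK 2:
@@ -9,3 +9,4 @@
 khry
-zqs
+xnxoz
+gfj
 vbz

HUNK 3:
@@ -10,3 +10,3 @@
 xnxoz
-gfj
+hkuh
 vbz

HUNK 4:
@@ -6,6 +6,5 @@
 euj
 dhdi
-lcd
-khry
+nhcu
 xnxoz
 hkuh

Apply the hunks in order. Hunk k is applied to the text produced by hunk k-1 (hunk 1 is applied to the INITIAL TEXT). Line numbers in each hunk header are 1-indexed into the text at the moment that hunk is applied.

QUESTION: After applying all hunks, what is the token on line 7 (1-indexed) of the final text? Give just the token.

Hunk 1: at line 5 remove [cyos,sloew,qume] add [euj,dhdi,lcd] -> 12 lines: maa sehho cwf pepmi krpio euj dhdi lcd khry zqs vbz haeyf
Hunk 2: at line 9 remove [zqs] add [xnxoz,gfj] -> 13 lines: maa sehho cwf pepmi krpio euj dhdi lcd khry xnxoz gfj vbz haeyf
Hunk 3: at line 10 remove [gfj] add [hkuh] -> 13 lines: maa sehho cwf pepmi krpio euj dhdi lcd khry xnxoz hkuh vbz haeyf
Hunk 4: at line 6 remove [lcd,khry] add [nhcu] -> 12 lines: maa sehho cwf pepmi krpio euj dhdi nhcu xnxoz hkuh vbz haeyf
Final line 7: dhdi

Answer: dhdi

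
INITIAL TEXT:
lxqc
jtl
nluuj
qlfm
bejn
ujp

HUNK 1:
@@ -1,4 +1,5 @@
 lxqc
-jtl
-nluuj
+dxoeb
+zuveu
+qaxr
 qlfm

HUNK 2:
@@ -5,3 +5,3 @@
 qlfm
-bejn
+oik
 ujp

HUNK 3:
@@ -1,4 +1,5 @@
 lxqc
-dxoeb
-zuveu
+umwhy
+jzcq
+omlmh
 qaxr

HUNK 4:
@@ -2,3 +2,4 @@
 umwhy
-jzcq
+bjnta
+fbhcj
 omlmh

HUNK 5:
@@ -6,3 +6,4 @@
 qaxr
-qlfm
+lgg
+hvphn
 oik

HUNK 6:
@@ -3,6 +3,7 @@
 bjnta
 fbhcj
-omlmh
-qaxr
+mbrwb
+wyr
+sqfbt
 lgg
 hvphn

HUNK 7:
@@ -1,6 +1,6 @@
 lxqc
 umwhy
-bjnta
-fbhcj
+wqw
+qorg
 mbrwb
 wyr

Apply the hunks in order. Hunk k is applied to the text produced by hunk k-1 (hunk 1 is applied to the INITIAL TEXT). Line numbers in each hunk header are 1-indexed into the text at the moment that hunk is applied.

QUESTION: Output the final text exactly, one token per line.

Hunk 1: at line 1 remove [jtl,nluuj] add [dxoeb,zuveu,qaxr] -> 7 lines: lxqc dxoeb zuveu qaxr qlfm bejn ujp
Hunk 2: at line 5 remove [bejn] add [oik] -> 7 lines: lxqc dxoeb zuveu qaxr qlfm oik ujp
Hunk 3: at line 1 remove [dxoeb,zuveu] add [umwhy,jzcq,omlmh] -> 8 lines: lxqc umwhy jzcq omlmh qaxr qlfm oik ujp
Hunk 4: at line 2 remove [jzcq] add [bjnta,fbhcj] -> 9 lines: lxqc umwhy bjnta fbhcj omlmh qaxr qlfm oik ujp
Hunk 5: at line 6 remove [qlfm] add [lgg,hvphn] -> 10 lines: lxqc umwhy bjnta fbhcj omlmh qaxr lgg hvphn oik ujp
Hunk 6: at line 3 remove [omlmh,qaxr] add [mbrwb,wyr,sqfbt] -> 11 lines: lxqc umwhy bjnta fbhcj mbrwb wyr sqfbt lgg hvphn oik ujp
Hunk 7: at line 1 remove [bjnta,fbhcj] add [wqw,qorg] -> 11 lines: lxqc umwhy wqw qorg mbrwb wyr sqfbt lgg hvphn oik ujp

Answer: lxqc
umwhy
wqw
qorg
mbrwb
wyr
sqfbt
lgg
hvphn
oik
ujp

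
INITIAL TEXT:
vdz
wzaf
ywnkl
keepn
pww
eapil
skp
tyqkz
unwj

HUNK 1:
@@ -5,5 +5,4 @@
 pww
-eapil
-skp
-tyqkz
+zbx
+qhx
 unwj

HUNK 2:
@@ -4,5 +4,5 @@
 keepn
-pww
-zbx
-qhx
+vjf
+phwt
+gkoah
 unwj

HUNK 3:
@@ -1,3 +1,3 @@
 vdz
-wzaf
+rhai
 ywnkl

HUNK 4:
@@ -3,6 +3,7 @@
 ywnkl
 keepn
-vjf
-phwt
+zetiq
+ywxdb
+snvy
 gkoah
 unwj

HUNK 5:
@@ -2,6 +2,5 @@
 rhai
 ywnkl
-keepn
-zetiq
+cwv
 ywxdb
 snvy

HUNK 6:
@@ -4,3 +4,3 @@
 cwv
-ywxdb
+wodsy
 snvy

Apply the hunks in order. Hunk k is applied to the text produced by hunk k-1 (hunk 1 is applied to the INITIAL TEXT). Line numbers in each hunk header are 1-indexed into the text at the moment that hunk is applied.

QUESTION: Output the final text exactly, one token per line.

Answer: vdz
rhai
ywnkl
cwv
wodsy
snvy
gkoah
unwj

Derivation:
Hunk 1: at line 5 remove [eapil,skp,tyqkz] add [zbx,qhx] -> 8 lines: vdz wzaf ywnkl keepn pww zbx qhx unwj
Hunk 2: at line 4 remove [pww,zbx,qhx] add [vjf,phwt,gkoah] -> 8 lines: vdz wzaf ywnkl keepn vjf phwt gkoah unwj
Hunk 3: at line 1 remove [wzaf] add [rhai] -> 8 lines: vdz rhai ywnkl keepn vjf phwt gkoah unwj
Hunk 4: at line 3 remove [vjf,phwt] add [zetiq,ywxdb,snvy] -> 9 lines: vdz rhai ywnkl keepn zetiq ywxdb snvy gkoah unwj
Hunk 5: at line 2 remove [keepn,zetiq] add [cwv] -> 8 lines: vdz rhai ywnkl cwv ywxdb snvy gkoah unwj
Hunk 6: at line 4 remove [ywxdb] add [wodsy] -> 8 lines: vdz rhai ywnkl cwv wodsy snvy gkoah unwj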